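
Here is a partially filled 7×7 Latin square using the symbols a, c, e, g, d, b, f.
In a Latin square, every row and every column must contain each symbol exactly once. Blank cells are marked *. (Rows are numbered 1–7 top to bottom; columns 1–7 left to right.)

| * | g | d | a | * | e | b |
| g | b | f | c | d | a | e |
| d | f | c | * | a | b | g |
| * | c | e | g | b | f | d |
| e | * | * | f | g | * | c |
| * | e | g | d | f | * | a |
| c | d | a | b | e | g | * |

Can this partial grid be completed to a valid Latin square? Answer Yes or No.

No row or column among the givens repeats a symbol, and propagating forced cells runs into no contradiction.
One valid completion exists (for instance, f g d a c e b / g b f c d a e / d f c e a b g / a c e g b f d / e a b f g d c / b e g d f c a / c d a b e g f).

Yes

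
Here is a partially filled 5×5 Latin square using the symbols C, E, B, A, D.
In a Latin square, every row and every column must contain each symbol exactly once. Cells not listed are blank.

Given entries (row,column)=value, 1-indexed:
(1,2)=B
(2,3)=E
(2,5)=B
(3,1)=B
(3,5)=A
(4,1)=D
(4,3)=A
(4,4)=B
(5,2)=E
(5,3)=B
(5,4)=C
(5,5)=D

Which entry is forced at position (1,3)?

Row 4, column 2: row 4 has {B, A, D} and column 2 has {E, B}, leaving only C.
Row 3, column 2: row 3 has {B, A} and column 2 has {C, E, B}, leaving only D.
Row 2, column 2: row 2 has {E, B} and column 2 has {C, E, B, D}, leaving only A.
Row 2, column 1: row 2 has {E, B, A} and column 1 has {B, D}, leaving only C.
Row 2, column 4: row 2 has {C, E, B, A} and column 4 has {C, B}, leaving only D.
Row 3, column 3: row 3 has {B, A, D} and column 3 has {E, B, A}, leaving only C.
Row 1 already has {B} and column 3 already has {C, E, B, A}, so row 1, column 3 must be D.

D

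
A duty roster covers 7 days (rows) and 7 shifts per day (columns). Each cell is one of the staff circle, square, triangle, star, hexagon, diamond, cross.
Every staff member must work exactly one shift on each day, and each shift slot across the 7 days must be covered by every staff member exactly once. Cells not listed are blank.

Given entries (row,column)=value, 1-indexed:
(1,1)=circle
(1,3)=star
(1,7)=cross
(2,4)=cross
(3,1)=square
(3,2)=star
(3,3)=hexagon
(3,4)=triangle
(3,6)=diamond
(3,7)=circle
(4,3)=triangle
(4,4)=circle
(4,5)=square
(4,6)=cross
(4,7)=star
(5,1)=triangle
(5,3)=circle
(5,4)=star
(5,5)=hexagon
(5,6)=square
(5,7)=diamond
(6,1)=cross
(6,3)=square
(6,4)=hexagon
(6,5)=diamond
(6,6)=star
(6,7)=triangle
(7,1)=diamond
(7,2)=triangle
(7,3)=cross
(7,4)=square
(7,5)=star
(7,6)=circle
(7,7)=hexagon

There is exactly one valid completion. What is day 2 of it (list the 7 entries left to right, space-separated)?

Day 2, shift 3: day 2 has {cross} and shift 3 has {circle, square, triangle, star, hexagon, cross}, leaving only diamond.
Day 2, shift 7: day 2 has {diamond, cross} and shift 7 has {circle, triangle, star, hexagon, diamond, cross}, leaving only square.
Day 1, shift 4: day 1 has {circle, star, cross} and shift 4 has {circle, square, triangle, star, hexagon, cross}, leaving only diamond.
Day 1, shift 5: day 1 has {circle, star, diamond, cross} and shift 5 has {square, star, hexagon, diamond}, leaving only triangle.
Day 2, shift 5: day 2 has {square, diamond, cross} and shift 5 has {square, triangle, star, hexagon, diamond}, leaving only circle.
Day 2, shift 2: day 2 has {circle, square, diamond, cross} and shift 2 has {triangle, star}, leaving only hexagon.
Day 2, shift 1: day 2 has {circle, square, hexagon, diamond, cross} and shift 1 has {circle, square, triangle, diamond, cross}, leaving only star.
Day 2, shift 6: day 2 has {circle, square, star, hexagon, diamond, cross} and shift 6 has {circle, square, star, diamond, cross}, leaving only triangle.
So day 2 reads: star hexagon diamond cross circle triangle square.

star hexagon diamond cross circle triangle square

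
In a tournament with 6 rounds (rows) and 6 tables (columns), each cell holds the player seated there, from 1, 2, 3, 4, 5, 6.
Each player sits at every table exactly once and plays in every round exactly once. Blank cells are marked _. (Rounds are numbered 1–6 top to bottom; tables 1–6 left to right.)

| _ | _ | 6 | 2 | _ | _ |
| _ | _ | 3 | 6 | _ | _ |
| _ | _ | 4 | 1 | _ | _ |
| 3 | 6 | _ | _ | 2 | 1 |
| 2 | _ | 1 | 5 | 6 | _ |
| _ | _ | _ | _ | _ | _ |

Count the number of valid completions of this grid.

Round 1, table 1: eliminating its round and table leaves {1, 4, 5}.
Round 1, table 2: eliminating its round and table leaves {1, 3, 4, 5}.
Round 1, table 5: eliminating its round and table leaves {1, 3, 4, 5}.
Round 1, table 6: eliminating its round and table leaves {3, 4, 5}.
Round 2, table 1: eliminating its round and table leaves {1, 4, 5}.
Round 2, table 2: eliminating its round and table leaves {1, 2, 4, 5}.
Round 2, table 5: eliminating its round and table leaves {1, 4, 5}.
Round 2, table 6: eliminating its round and table leaves {2, 4, 5}.
Round 3, table 1: eliminating its round and table leaves {5, 6}.
Round 3, table 2: eliminating its round and table leaves {2, 3, 5}.
Round 3, table 5: eliminating its round and table leaves {3, 5}.
Round 3, table 6: eliminating its round and table leaves {2, 3, 5, 6}.
Round 4, table 3: eliminating its round and table leaves {5}.
Round 4, table 4: eliminating its round and table leaves {4}.
Round 5, table 2: eliminating its round and table leaves {3, 4}.
Round 5, table 6: eliminating its round and table leaves {3, 4}.
Round 6, table 1: eliminating its round and table leaves {1, 4, 5, 6}.
Round 6, table 2: eliminating its round and table leaves {1, 2, 3, 4, 5}.
Round 6, table 3: eliminating its round and table leaves {2, 5}.
Round 6, table 4: eliminating its round and table leaves {3, 4}.
Round 6, table 5: eliminating its round and table leaves {1, 3, 4, 5}.
Round 6, table 6: eliminating its round and table leaves {2, 3, 4, 5, 6}.
Enumerating the assignments across these blanks that avoid any round or table repeat gives 40 completions.

40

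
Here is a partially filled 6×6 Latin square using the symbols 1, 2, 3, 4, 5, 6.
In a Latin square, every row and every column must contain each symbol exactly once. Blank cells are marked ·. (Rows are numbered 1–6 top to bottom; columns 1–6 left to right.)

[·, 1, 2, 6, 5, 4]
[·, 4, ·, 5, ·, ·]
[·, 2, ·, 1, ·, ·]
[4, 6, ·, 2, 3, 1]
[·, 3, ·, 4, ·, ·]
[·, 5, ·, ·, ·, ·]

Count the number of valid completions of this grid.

16

Row 1, column 1: eliminating its row and column leaves {3}.
Row 2, column 1: eliminating its row and column leaves {1, 2, 3, 6}.
Row 2, column 3: eliminating its row and column leaves {1, 3, 6}.
Row 2, column 5: eliminating its row and column leaves {1, 2, 6}.
Row 2, column 6: eliminating its row and column leaves {2, 3, 6}.
Row 3, column 1: eliminating its row and column leaves {3, 5, 6}.
Row 3, column 3: eliminating its row and column leaves {3, 4, 5, 6}.
Row 3, column 5: eliminating its row and column leaves {4, 6}.
Row 3, column 6: eliminating its row and column leaves {3, 5, 6}.
Row 4, column 3: eliminating its row and column leaves {5}.
Row 5, column 1: eliminating its row and column leaves {1, 2, 5, 6}.
Row 5, column 3: eliminating its row and column leaves {1, 5, 6}.
Row 5, column 5: eliminating its row and column leaves {1, 2, 6}.
Row 5, column 6: eliminating its row and column leaves {2, 5, 6}.
Row 6, column 1: eliminating its row and column leaves {1, 2, 3, 6}.
Row 6, column 3: eliminating its row and column leaves {1, 3, 4, 6}.
Row 6, column 4: eliminating its row and column leaves {3}.
Row 6, column 5: eliminating its row and column leaves {1, 2, 4, 6}.
Row 6, column 6: eliminating its row and column leaves {2, 3, 6}.
Enumerating the assignments across these blanks that avoid any row or column repeat gives 16 completions.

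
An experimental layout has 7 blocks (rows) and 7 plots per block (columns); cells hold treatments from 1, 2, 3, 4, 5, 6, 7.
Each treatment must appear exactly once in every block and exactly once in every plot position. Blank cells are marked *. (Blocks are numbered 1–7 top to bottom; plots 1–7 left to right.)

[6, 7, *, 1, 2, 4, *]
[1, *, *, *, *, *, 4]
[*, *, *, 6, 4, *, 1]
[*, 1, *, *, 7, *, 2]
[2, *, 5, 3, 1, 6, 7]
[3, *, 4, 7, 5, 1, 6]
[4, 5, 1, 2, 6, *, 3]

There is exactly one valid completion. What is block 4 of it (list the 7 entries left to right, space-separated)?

Block 4, plot 1: block 4 has {1, 2, 7} and plot 1 has {1, 2, 3, 4, 6}, leaving only 5.
Block 4, plot 4: block 4 has {1, 2, 5, 7} and plot 4 has {1, 2, 3, 6, 7}, leaving only 4.
Block 4, plot 6: block 4 has {1, 2, 4, 5, 7} and plot 6 has {1, 4, 6}, leaving only 3.
Block 4, plot 3: block 4 has {1, 2, 3, 4, 5, 7} and plot 3 has {1, 4, 5}, leaving only 6.
So block 4 reads: 5 1 6 4 7 3 2.

5 1 6 4 7 3 2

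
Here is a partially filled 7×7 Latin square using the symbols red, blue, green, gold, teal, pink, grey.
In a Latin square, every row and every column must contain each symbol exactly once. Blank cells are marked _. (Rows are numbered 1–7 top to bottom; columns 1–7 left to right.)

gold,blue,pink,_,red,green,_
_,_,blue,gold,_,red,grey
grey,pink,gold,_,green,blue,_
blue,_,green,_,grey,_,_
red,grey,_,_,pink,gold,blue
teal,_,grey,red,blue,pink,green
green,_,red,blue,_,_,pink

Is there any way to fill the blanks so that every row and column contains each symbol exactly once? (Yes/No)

Yes

No row or column among the givens repeats a symbol, and propagating forced cells runs into no contradiction.
One valid completion exists (for instance, gold blue pink grey red green teal / pink green blue gold teal red grey / grey pink gold teal green blue red / blue red green pink grey teal gold / red grey teal green pink gold blue / teal gold grey red blue pink green / green teal red blue gold grey pink).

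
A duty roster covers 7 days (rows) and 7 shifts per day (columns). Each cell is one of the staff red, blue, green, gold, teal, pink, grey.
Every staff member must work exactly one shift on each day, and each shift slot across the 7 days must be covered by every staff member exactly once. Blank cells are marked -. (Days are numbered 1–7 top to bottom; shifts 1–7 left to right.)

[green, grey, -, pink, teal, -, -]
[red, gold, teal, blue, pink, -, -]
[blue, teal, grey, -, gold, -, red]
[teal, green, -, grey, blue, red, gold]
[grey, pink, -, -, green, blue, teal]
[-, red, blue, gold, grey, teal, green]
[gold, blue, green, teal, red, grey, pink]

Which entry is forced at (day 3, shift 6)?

Day 1, shift 6: day 1 has {green, teal, pink, grey} and shift 6 has {red, blue, teal, grey}, leaving only gold.
Day 1, shift 3: day 1 has {green, gold, teal, pink, grey} and shift 3 has {blue, green, teal, grey}, leaving only red.
Day 1, shift 7: day 1 has {red, green, gold, teal, pink, grey} and shift 7 has {red, green, gold, teal, pink}, leaving only blue.
Day 2, shift 6: day 2 has {red, blue, gold, teal, pink} and shift 6 has {red, blue, gold, teal, grey}, leaving only green.
Day 3 already has {red, blue, gold, teal, grey} and shift 6 already has {red, blue, green, gold, teal, grey}, so day 3, shift 6 must be pink.

pink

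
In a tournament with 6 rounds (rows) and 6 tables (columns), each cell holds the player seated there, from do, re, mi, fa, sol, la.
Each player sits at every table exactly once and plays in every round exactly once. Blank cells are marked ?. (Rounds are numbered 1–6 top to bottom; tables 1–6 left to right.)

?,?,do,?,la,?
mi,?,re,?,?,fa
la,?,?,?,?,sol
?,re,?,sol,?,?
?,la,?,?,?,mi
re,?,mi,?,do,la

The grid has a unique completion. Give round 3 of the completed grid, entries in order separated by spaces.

Round 3, table 3: round 3 has {sol, la} and table 3 has {do, re, mi}, leaving only fa.
Round 1, table 6: round 1 has {do, la} and table 6 has {mi, fa, sol, la}, leaving only re.
Round 2, table 5: round 2 has {re, mi, fa} and table 5 has {do, la}, leaving only sol.
Round 2, table 2: round 2 has {re, mi, fa, sol} and table 2 has {re, la}, leaving only do.
Round 3, table 2: round 3 has {fa, sol, la} and table 2 has {do, re, la}, leaving only mi.
Round 3, table 5: round 3 has {mi, fa, sol, la} and table 5 has {do, sol, la}, leaving only re.
Round 3, table 4: round 3 has {re, mi, fa, sol, la} and table 4 has {sol}, leaving only do.
So round 3 reads: la mi fa do re sol.

la mi fa do re sol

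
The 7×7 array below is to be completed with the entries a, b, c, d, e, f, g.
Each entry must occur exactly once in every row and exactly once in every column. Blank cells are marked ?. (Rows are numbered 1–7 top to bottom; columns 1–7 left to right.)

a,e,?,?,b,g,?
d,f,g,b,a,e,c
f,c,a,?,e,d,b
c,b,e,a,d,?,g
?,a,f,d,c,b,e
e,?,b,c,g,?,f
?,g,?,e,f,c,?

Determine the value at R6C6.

Row 6 already has {b, c, e, f, g} and column 6 already has {b, c, d, e, g}, so row 6, column 6 must be a.

a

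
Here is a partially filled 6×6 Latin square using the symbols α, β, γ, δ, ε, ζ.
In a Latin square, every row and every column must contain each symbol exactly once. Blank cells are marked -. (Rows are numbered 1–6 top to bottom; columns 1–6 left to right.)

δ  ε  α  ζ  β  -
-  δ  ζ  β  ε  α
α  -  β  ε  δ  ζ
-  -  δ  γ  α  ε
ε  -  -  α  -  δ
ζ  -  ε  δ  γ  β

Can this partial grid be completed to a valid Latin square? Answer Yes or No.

No row or column among the givens repeats a symbol, and propagating forced cells runs into no contradiction.
One valid completion exists (for instance, δ ε α ζ β γ / γ δ ζ β ε α / α γ β ε δ ζ / β ζ δ γ α ε / ε β γ α ζ δ / ζ α ε δ γ β).

Yes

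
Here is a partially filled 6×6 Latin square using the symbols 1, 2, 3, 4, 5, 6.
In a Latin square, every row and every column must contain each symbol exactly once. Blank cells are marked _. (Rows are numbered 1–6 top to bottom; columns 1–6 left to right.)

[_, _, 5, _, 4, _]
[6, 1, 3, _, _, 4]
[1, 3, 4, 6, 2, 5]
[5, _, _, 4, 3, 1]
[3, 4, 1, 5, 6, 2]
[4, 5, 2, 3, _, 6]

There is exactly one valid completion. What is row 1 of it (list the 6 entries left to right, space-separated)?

Row 1, column 1: row 1 has {4, 5} and column 1 has {1, 3, 4, 5, 6}, leaving only 2.
Row 1, column 2: row 1 has {2, 4, 5} and column 2 has {1, 3, 4, 5}, leaving only 6.
Row 1, column 4: row 1 has {2, 4, 5, 6} and column 4 has {3, 4, 5, 6}, leaving only 1.
Row 1, column 6: row 1 has {1, 2, 4, 5, 6} and column 6 has {1, 2, 4, 5, 6}, leaving only 3.
So row 1 reads: 2 6 5 1 4 3.

2 6 5 1 4 3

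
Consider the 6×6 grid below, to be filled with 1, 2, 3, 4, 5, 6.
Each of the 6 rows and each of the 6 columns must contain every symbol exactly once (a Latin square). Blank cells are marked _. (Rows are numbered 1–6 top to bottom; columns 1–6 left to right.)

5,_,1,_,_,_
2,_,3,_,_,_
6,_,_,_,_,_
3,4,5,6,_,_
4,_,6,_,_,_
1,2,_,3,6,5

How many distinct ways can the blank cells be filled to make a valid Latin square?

Row 1, column 2: eliminating its row and column leaves {3, 6}.
Row 1, column 4: eliminating its row and column leaves {2, 4}.
Row 1, column 5: eliminating its row and column leaves {2, 3, 4}.
Row 1, column 6: eliminating its row and column leaves {2, 3, 4, 6}.
Row 2, column 2: eliminating its row and column leaves {1, 5, 6}.
Row 2, column 4: eliminating its row and column leaves {1, 4, 5}.
Row 2, column 5: eliminating its row and column leaves {1, 4, 5}.
Row 2, column 6: eliminating its row and column leaves {1, 4, 6}.
Row 3, column 2: eliminating its row and column leaves {1, 3, 5}.
Row 3, column 3: eliminating its row and column leaves {2, 4}.
Row 3, column 4: eliminating its row and column leaves {1, 2, 4, 5}.
Row 3, column 5: eliminating its row and column leaves {1, 2, 3, 4, 5}.
Row 3, column 6: eliminating its row and column leaves {1, 2, 3, 4}.
Row 4, column 5: eliminating its row and column leaves {1, 2}.
Row 4, column 6: eliminating its row and column leaves {1, 2}.
Row 5, column 2: eliminating its row and column leaves {1, 3, 5}.
Row 5, column 4: eliminating its row and column leaves {1, 2, 5}.
Row 5, column 5: eliminating its row and column leaves {1, 2, 3, 5}.
Row 5, column 6: eliminating its row and column leaves {1, 2, 3}.
Row 6, column 3: eliminating its row and column leaves {4}.
Enumerating the assignments across these blanks that avoid any row or column repeat gives 26 completions.

26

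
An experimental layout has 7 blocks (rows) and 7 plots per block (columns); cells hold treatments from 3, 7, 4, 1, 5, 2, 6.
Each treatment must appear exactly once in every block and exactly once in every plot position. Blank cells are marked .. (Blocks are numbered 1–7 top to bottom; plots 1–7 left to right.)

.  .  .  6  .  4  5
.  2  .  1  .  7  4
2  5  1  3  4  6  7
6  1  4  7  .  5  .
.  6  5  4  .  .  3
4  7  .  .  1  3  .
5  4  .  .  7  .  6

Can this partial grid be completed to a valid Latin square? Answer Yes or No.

No

Block 1, plot 2: block 1 has {4, 5, 6} and plot 2 has {7, 4, 1, 5, 2, 6}, so it must be 3.
Block 1, plot 5: block 1 has {3, 4, 5, 6} and plot 5 has {7, 4, 1}, so it must be 2.
Now block 5, plot 5: block 5 together with plot 5 already contain {3, 7, 4, 1, 5, 2, 6} — every symbol — so nothing can go there. The grid has no valid completion.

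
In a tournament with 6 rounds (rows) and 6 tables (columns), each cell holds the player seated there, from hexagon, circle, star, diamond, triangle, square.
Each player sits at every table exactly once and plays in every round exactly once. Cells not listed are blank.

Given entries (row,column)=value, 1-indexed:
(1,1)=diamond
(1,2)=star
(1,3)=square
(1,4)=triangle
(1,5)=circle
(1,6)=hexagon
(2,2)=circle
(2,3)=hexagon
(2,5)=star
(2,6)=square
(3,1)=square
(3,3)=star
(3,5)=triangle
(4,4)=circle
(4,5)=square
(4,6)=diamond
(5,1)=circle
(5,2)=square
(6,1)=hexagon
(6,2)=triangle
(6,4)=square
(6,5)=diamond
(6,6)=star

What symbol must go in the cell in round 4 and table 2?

Round 4 already has {circle, diamond, square} and table 2 already has {circle, star, triangle, square}, so round 4, table 2 must be hexagon.

hexagon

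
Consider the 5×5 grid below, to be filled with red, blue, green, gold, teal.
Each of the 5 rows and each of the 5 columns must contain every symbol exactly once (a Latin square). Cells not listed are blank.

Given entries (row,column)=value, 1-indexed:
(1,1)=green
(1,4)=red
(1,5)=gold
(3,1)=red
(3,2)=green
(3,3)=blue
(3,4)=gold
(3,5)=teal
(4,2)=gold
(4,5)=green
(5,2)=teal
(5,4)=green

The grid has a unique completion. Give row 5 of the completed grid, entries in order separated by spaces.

blue teal gold green red

Row 1, column 2: row 1 has {red, green, gold} and column 2 has {green, gold, teal}, leaving only blue.
Row 1, column 3: row 1 has {red, blue, green, gold} and column 3 has {blue}, leaving only teal.
Row 2, column 2: row 2 has {} and column 2 has {blue, green, gold, teal}, leaving only red.
Row 2, column 5: row 2 has {red} and column 5 has {green, gold, teal}, leaving only blue.
Row 5, column 5: row 5 has {green, teal} and column 5 has {blue, green, gold, teal}, leaving only red.
Row 5, column 3: row 5 has {red, green, teal} and column 3 has {blue, teal}, leaving only gold.
Row 5, column 1: row 5 has {red, green, gold, teal} and column 1 has {red, green}, leaving only blue.
So row 5 reads: blue teal gold green red.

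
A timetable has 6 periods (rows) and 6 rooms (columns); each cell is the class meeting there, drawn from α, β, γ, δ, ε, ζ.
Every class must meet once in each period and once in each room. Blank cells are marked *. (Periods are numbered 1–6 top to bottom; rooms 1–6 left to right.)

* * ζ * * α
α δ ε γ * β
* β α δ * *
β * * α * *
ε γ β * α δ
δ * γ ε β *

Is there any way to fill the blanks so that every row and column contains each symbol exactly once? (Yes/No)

Yes

No period or room among the givens repeats a symbol, and propagating forced cells runs into no contradiction.
One valid completion exists (for instance, γ ε ζ β δ α / α δ ε γ ζ β / ζ β α δ γ ε / β ζ δ α ε γ / ε γ β ζ α δ / δ α γ ε β ζ).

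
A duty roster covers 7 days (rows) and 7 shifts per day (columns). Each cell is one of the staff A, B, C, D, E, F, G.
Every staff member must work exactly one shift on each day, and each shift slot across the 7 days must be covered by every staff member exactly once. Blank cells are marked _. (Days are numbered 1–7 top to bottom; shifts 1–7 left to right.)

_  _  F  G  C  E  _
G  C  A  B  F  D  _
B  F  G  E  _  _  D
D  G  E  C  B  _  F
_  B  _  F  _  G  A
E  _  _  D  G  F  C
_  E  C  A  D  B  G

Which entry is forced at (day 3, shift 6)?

Day 1, shift 1: day 1 has {C, E, F, G} and shift 1 has {B, D, E, G}, leaving only A.
Day 1, shift 2: day 1 has {A, C, E, F, G} and shift 2 has {B, C, E, F, G}, leaving only D.
Day 1, shift 7: day 1 has {A, C, D, E, F, G} and shift 7 has {A, C, D, F, G}, leaving only B.
Day 2, shift 7: day 2 has {A, B, C, D, F, G} and shift 7 has {A, B, C, D, F, G}, leaving only E.
Day 3, shift 5: day 3 has {B, D, E, F, G} and shift 5 has {B, C, D, F, G}, leaving only A.
Day 3 already has {A, B, D, E, F, G} and shift 6 already has {B, D, E, F, G}, so day 3, shift 6 must be C.

C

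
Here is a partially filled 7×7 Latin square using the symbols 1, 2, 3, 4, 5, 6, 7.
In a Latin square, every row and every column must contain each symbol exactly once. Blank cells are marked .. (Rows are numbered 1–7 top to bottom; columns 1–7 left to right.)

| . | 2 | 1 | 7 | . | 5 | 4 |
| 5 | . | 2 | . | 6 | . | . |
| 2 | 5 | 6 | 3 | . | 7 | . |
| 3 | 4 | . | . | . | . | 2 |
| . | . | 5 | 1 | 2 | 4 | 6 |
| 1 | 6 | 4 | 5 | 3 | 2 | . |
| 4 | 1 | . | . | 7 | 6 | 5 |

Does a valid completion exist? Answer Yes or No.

No

Row 1, column 5: row 1 together with column 5 already contain {1, 2, 3, 4, 5, 6, 7} — every symbol — so nothing can go there. The grid has no valid completion.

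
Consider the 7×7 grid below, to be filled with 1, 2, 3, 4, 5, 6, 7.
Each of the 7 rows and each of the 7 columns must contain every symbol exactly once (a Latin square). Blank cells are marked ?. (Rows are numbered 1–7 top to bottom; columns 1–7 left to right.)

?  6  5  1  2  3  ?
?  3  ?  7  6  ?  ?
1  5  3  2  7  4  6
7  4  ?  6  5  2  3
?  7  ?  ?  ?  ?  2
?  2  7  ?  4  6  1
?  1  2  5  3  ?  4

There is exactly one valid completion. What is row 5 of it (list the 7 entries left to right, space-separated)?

3 7 6 4 1 5 2

Row 5, column 5: row 5 has {2, 7} and column 5 has {2, 3, 4, 5, 6, 7}, leaving only 1.
Row 5, column 6: row 5 has {1, 2, 7} and column 6 has {2, 3, 4, 6}, leaving only 5.
Row 1, column 1: row 1 has {1, 2, 3, 5, 6} and column 1 has {1, 7}, leaving only 4.
Row 1, column 7: row 1 has {1, 2, 3, 4, 5, 6} and column 7 has {1, 2, 3, 4, 6}, leaving only 7.
Row 2, column 6: row 2 has {3, 6, 7} and column 6 has {2, 3, 4, 5, 6}, leaving only 1.
Row 2, column 3: row 2 has {1, 3, 6, 7} and column 3 has {2, 3, 5, 7}, leaving only 4.
Row 5, column 3: row 5 has {1, 2, 5, 7} and column 3 has {2, 3, 4, 5, 7}, leaving only 6.
Row 5, column 1: row 5 has {1, 2, 5, 6, 7} and column 1 has {1, 4, 7}, leaving only 3.
Row 5, column 4: row 5 has {1, 2, 3, 5, 6, 7} and column 4 has {1, 2, 5, 6, 7}, leaving only 4.
So row 5 reads: 3 7 6 4 1 5 2.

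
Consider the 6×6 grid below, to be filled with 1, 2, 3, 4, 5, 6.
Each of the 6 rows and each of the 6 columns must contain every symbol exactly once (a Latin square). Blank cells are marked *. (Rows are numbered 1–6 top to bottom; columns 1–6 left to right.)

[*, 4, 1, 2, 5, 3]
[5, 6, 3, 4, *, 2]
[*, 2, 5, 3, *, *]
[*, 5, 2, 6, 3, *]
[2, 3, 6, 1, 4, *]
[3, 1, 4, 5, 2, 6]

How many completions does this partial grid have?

Row 1, column 1: eliminating its row and column leaves {6}.
Row 2, column 5: eliminating its row and column leaves {1}.
Row 3, column 1: eliminating its row and column leaves {1, 4, 6}.
Row 3, column 5: eliminating its row and column leaves {1, 6}.
Row 3, column 6: eliminating its row and column leaves {1, 4}.
Row 4, column 1: eliminating its row and column leaves {1, 4}.
Row 4, column 6: eliminating its row and column leaves {1, 4}.
Row 5, column 6: eliminating its row and column leaves {5}.
Enumerating the assignments across these blanks that avoid any row or column repeat gives 2 completions.

2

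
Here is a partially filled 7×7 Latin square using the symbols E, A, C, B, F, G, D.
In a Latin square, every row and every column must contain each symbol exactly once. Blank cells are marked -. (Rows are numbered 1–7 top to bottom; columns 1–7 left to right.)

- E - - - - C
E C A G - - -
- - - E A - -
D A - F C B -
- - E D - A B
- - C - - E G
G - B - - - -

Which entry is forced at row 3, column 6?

C

Row 4, column 3: row 4 has {A, C, B, F, D} and column 3 has {E, A, C, B}, leaving only G.
Row 4, column 7: row 4 has {A, C, B, F, G, D} and column 7 has {C, B, G}, leaving only E.
Row 3, column 6 is narrowed to {C, F, G, D}.
If it were F, then row 3, column 7 would be left with no valid symbol.
If it were G, propagating the remaining blanks reaches a contradiction.
If it were D, then row 3, column 7 would be left with no valid symbol.
So row 3, column 6 must be C.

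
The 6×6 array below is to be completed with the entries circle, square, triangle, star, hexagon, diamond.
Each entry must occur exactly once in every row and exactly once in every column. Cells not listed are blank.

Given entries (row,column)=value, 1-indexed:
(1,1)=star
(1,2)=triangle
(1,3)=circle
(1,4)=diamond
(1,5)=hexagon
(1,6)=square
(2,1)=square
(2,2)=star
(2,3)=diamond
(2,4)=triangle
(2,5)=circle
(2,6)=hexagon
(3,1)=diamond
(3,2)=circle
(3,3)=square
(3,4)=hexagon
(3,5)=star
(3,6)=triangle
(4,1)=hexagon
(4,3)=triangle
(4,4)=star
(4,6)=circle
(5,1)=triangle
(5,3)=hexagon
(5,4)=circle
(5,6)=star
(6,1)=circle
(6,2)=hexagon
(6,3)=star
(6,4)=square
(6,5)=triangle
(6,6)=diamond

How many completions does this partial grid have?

Row 4, column 2: eliminating its row and column leaves {square, diamond}.
Row 4, column 5: eliminating its row and column leaves {square, diamond}.
Row 5, column 2: eliminating its row and column leaves {square, diamond}.
Row 5, column 5: eliminating its row and column leaves {square, diamond}.
Enumerating the assignments across these blanks that avoid any row or column repeat gives 2 completions.

2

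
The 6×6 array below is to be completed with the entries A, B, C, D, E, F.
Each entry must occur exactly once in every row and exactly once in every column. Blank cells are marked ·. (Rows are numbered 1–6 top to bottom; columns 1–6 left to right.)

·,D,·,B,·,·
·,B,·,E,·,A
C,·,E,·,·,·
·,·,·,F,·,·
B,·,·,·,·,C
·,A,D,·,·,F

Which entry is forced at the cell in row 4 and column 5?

Row 1, column 6: row 1 has {B, D} and column 6 has {A, C, F}, leaving only E.
Row 3, column 2: row 3 has {C, E} and column 2 has {A, B, D}, leaving only F.
Row 5, column 2: row 5 has {B, C} and column 2 has {A, B, D, F}, leaving only E.
Row 4, column 2: row 4 has {F} and column 2 has {A, B, D, E, F}, leaving only C.
Row 6, column 1: row 6 has {A, D, F} and column 1 has {B, C}, leaving only E.
Row 6, column 4: row 6 has {A, D, E, F} and column 4 has {B, E, F}, leaving only C.
Row 6, column 5: row 6 has {A, C, D, E, F} and column 5 has {}, leaving only B.
Row 4, column 5 is narrowed to {A, D, E}.
If it were A, then row 4, column 6 would be left with no valid symbol.
If it were D, then row 4, column 6 would be left with no valid symbol.
So row 4, column 5 must be E.

E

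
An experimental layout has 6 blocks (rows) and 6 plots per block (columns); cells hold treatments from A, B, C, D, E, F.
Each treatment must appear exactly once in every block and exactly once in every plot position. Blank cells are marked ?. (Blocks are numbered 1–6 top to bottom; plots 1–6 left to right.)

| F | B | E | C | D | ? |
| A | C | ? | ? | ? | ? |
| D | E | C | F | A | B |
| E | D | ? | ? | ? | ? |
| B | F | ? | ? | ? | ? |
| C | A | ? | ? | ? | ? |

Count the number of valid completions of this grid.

20

Block 1, plot 6: eliminating its block and plot leaves {A}.
Block 2, plot 3: eliminating its block and plot leaves {B, D, F}.
Block 2, plot 4: eliminating its block and plot leaves {B, D, E}.
Block 2, plot 5: eliminating its block and plot leaves {B, E, F}.
Block 2, plot 6: eliminating its block and plot leaves {D, E, F}.
Block 4, plot 3: eliminating its block and plot leaves {A, B, F}.
Block 4, plot 4: eliminating its block and plot leaves {A, B}.
Block 4, plot 5: eliminating its block and plot leaves {B, C, F}.
Block 4, plot 6: eliminating its block and plot leaves {A, C, F}.
Block 5, plot 3: eliminating its block and plot leaves {A, D}.
Block 5, plot 4: eliminating its block and plot leaves {A, D, E}.
Block 5, plot 5: eliminating its block and plot leaves {C, E}.
Block 5, plot 6: eliminating its block and plot leaves {A, C, D, E}.
Block 6, plot 3: eliminating its block and plot leaves {B, D, F}.
Block 6, plot 4: eliminating its block and plot leaves {B, D, E}.
Block 6, plot 5: eliminating its block and plot leaves {B, E, F}.
Block 6, plot 6: eliminating its block and plot leaves {D, E, F}.
Enumerating the assignments across these blanks that avoid any block or plot repeat gives 20 completions.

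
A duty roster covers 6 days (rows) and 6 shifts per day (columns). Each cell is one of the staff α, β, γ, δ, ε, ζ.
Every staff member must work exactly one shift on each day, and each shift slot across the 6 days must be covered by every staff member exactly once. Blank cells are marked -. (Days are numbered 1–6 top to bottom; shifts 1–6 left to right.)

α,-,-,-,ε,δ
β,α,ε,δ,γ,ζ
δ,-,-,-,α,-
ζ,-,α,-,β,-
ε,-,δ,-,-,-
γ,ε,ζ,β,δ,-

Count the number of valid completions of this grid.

4

Day 1, shift 2: eliminating its day and shift leaves {β, γ, ζ}.
Day 1, shift 3: eliminating its day and shift leaves {β, γ}.
Day 1, shift 4: eliminating its day and shift leaves {γ, ζ}.
Day 3, shift 2: eliminating its day and shift leaves {β, γ, ζ}.
Day 3, shift 3: eliminating its day and shift leaves {β, γ}.
Day 3, shift 4: eliminating its day and shift leaves {γ, ε, ζ}.
Day 3, shift 6: eliminating its day and shift leaves {β, γ, ε}.
Day 4, shift 2: eliminating its day and shift leaves {γ, δ}.
Day 4, shift 4: eliminating its day and shift leaves {γ, ε}.
Day 4, shift 6: eliminating its day and shift leaves {γ, ε}.
Day 5, shift 2: eliminating its day and shift leaves {β, γ, ζ}.
Day 5, shift 4: eliminating its day and shift leaves {α, γ, ζ}.
Day 5, shift 5: eliminating its day and shift leaves {ζ}.
Day 5, shift 6: eliminating its day and shift leaves {α, β, γ}.
Day 6, shift 6: eliminating its day and shift leaves {α}.
Enumerating the assignments across these blanks that avoid any day or shift repeat gives 4 completions.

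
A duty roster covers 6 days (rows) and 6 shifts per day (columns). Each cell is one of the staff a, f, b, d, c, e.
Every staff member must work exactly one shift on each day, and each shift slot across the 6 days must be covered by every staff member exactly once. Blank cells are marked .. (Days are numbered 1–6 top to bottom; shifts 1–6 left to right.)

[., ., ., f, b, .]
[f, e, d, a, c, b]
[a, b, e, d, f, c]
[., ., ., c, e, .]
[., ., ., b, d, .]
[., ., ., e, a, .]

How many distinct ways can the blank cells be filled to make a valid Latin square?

Day 1, shift 1: eliminating its day and shift leaves {d, c, e}.
Day 1, shift 2: eliminating its day and shift leaves {a, d, c}.
Day 1, shift 3: eliminating its day and shift leaves {a, c}.
Day 1, shift 6: eliminating its day and shift leaves {a, d, e}.
Day 4, shift 1: eliminating its day and shift leaves {b, d}.
Day 4, shift 2: eliminating its day and shift leaves {a, f, d}.
Day 4, shift 3: eliminating its day and shift leaves {a, f, b}.
Day 4, shift 6: eliminating its day and shift leaves {a, f, d}.
Day 5, shift 1: eliminating its day and shift leaves {c, e}.
Day 5, shift 2: eliminating its day and shift leaves {a, f, c}.
Day 5, shift 3: eliminating its day and shift leaves {a, f, c}.
Day 5, shift 6: eliminating its day and shift leaves {a, f, e}.
Day 6, shift 1: eliminating its day and shift leaves {b, d, c}.
Day 6, shift 2: eliminating its day and shift leaves {f, d, c}.
Day 6, shift 3: eliminating its day and shift leaves {f, b, c}.
Day 6, shift 6: eliminating its day and shift leaves {f, d}.
Enumerating the assignments across these blanks that avoid any day or shift repeat gives 14 completions.

14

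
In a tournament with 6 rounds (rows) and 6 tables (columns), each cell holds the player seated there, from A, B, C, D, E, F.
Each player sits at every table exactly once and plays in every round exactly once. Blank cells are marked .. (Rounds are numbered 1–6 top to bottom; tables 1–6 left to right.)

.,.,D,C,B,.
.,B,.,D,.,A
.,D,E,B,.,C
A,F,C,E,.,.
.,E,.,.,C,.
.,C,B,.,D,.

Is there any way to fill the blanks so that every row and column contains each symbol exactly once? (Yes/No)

Round 4, table 5: round 4 together with table 5 already contain {A, B, C, D, E, F} — every symbol — so nothing can go there. The grid has no valid completion.

No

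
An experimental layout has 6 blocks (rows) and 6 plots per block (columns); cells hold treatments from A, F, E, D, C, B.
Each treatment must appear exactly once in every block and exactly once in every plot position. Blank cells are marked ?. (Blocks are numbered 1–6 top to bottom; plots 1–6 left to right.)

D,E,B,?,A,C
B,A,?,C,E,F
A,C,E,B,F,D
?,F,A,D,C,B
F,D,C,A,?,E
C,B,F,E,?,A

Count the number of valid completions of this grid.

1

Block 1, plot 4: eliminating its block and plot leaves {F}.
Block 2, plot 3: eliminating its block and plot leaves {D}.
Block 4, plot 1: eliminating its block and plot leaves {E}.
Block 5, plot 5: eliminating its block and plot leaves {B}.
Block 6, plot 5: eliminating its block and plot leaves {D}.
Only one assignment across all blanks avoids any block or plot repeat, giving 1 completion.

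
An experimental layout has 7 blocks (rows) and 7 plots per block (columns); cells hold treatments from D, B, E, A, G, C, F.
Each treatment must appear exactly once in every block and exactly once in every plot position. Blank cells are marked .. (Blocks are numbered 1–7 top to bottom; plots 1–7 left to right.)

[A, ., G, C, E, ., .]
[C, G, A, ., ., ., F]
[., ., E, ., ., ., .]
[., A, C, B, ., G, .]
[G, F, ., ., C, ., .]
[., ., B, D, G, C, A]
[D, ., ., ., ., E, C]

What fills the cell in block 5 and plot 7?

E

Block 2, plot 4: block 2 has {A, G, C, F} and plot 4 has {D, B, C}, leaving only E.
Block 5, plot 3: block 5 has {G, C, F} and plot 3 has {B, E, A, G, C}, leaving only D.
Block 5, plot 4: block 5 has {D, G, C, F} and plot 4 has {D, B, E, C}, leaving only A.
Block 5, plot 6: block 5 has {D, A, G, C, F} and plot 6 has {E, G, C}, leaving only B.
Block 5 already has {D, B, A, G, C, F} and plot 7 already has {A, C, F}, so block 5, plot 7 must be E.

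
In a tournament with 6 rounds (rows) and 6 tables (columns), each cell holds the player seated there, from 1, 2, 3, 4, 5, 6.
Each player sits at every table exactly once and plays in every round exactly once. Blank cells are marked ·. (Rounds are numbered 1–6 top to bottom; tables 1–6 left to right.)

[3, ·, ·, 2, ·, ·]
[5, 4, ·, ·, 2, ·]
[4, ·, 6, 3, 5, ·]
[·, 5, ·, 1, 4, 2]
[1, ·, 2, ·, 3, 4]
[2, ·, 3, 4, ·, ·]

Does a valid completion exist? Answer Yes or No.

Round 4, table 3: round 4 together with table 3 already contain {1, 2, 3, 4, 5, 6} — every symbol — so nothing can go there. The grid has no valid completion.

No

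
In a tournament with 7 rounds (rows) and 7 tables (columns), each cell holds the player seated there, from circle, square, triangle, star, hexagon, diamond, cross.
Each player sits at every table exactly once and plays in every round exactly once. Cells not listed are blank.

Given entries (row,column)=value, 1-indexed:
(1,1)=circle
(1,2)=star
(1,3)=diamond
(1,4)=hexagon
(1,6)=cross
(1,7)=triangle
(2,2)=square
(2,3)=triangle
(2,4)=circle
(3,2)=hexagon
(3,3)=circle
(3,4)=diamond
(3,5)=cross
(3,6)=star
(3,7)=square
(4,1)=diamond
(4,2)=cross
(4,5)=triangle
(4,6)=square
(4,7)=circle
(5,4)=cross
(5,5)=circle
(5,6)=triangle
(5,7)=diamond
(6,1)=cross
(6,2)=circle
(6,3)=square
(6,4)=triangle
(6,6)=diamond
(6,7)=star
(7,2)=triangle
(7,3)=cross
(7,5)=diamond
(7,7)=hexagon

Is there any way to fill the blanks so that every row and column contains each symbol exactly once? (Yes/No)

No

Round 5, table 2: round 5 together with table 2 already contain {circle, square, triangle, star, hexagon, diamond, cross} — every symbol — so nothing can go there. The grid has no valid completion.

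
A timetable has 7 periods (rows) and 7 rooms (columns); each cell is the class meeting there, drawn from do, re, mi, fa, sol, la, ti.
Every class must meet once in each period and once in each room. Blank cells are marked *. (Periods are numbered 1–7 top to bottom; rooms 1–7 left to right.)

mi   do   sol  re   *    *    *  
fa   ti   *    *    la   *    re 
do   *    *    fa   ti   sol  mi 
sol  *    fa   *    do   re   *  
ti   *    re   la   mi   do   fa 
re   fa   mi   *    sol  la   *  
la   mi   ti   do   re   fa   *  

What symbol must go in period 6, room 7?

do

Period 1, room 5: period 1 has {do, re, mi, sol} and room 5 has {do, re, mi, sol, la, ti}, leaving only fa.
Period 1, room 6: period 1 has {do, re, mi, fa, sol} and room 6 has {do, re, fa, sol, la}, leaving only ti.
Period 1, room 7: period 1 has {do, re, mi, fa, sol, ti} and room 7 has {re, mi, fa}, leaving only la.
Period 2, room 3: period 2 has {re, fa, la, ti} and room 3 has {re, mi, fa, sol, ti}, leaving only do.
Period 2, room 6: period 2 has {do, re, fa, la, ti} and room 6 has {do, re, fa, sol, la, ti}, leaving only mi.
Period 2, room 4: period 2 has {do, re, mi, fa, la, ti} and room 4 has {do, re, fa, la}, leaving only sol.
Period 3, room 3: period 3 has {do, mi, fa, sol, ti} and room 3 has {do, re, mi, fa, sol, ti}, leaving only la.
Period 3, room 2: period 3 has {do, mi, fa, sol, la, ti} and room 2 has {do, mi, fa, ti}, leaving only re.
Period 4, room 2: period 4 has {do, re, fa, sol} and room 2 has {do, re, mi, fa, ti}, leaving only la.
Period 4, room 7: period 4 has {do, re, fa, sol, la} and room 7 has {re, mi, fa, la}, leaving only ti.
Period 6 already has {re, mi, fa, sol, la} and room 7 already has {re, mi, fa, la, ti}, so period 6, room 7 must be do.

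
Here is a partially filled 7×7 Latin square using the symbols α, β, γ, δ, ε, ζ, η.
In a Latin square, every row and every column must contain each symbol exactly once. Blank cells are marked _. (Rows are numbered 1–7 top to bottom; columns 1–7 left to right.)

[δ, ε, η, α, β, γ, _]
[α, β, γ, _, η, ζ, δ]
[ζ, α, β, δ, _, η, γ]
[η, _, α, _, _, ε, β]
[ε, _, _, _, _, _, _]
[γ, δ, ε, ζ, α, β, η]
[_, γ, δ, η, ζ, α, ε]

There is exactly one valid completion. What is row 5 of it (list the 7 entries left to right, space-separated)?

Row 5, column 3: row 5 has {ε} and column 3 has {α, β, γ, δ, ε, η}, leaving only ζ.
Row 5, column 2: row 5 has {ε, ζ} and column 2 has {α, β, γ, δ, ε}, leaving only η.
Row 5, column 6: row 5 has {ε, ζ, η} and column 6 has {α, β, γ, ε, ζ, η}, leaving only δ.
Row 5, column 5: row 5 has {δ, ε, ζ, η} and column 5 has {α, β, ζ, η}, leaving only γ.
Row 5, column 4: row 5 has {γ, δ, ε, ζ, η} and column 4 has {α, δ, ζ, η}, leaving only β.
Row 5, column 7: row 5 has {β, γ, δ, ε, ζ, η} and column 7 has {β, γ, δ, ε, η}, leaving only α.
So row 5 reads: ε η ζ β γ δ α.

ε η ζ β γ δ α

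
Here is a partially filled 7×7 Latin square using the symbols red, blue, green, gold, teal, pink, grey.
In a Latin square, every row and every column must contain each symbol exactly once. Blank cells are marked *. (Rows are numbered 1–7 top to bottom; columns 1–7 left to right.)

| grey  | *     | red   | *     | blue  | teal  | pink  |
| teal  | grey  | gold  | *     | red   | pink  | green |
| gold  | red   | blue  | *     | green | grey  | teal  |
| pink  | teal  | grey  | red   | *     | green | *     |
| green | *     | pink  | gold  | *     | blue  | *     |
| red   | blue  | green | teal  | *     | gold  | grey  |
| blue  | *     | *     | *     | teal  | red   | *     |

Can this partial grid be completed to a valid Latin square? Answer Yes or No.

Row 5, column 2: row 5 together with column 2 already contain {red, blue, green, gold, teal, pink, grey} — every symbol — so nothing can go there. The grid has no valid completion.

No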